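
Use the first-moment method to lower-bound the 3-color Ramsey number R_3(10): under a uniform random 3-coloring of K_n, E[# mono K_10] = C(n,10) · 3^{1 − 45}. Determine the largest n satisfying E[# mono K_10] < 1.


We need C(n, 10) · 3^{1 − 45} < 1, i.e. C(n, 10) < 3^{45 − 1} = 984770902183611232881.
Check values of n near the boundary:
  n = 571: C(571, 10) = 937951290893172842001; 937951290893172842001 < 984770902183611232881? YES
  n = 572: C(572, 10) = 954640815642161682606; 954640815642161682606 < 984770902183611232881? YES
  n = 573: C(573, 10) = 971597135635805762226; 971597135635805762226 < 984770902183611232881? YES
  n = 574: C(574, 10) = 988824035203816502691; 988824035203816502691 < 984770902183611232881? NO
  n = 575: C(575, 10) = 1006325345561406175305; 1006325345561406175305 < 984770902183611232881? NO
  n = 576: C(576, 10) = 1024104945306307344480; 1024104945306307344480 < 984770902183611232881? NO
The largest n with C(n, 10) < 984770902183611232881 is n = 573 (where E[X] = 35985079097622435638/36472996377170786403 ≈ 0.98662). Hence R_3(10) > 573, i.e. R_3(10) ≥ 574.

Largest n = 573; hence R_3(10) > 573.


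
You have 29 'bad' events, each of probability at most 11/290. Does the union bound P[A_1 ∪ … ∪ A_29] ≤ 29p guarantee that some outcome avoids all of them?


Union bound: P[∪_{i=1}^{29} A_i] ≤ Σ_i P[A_i] ≤ 29·p = 29·(11/290) = 11/10.
Numerically: 11/10 ≈ 1.100000.
Is 11/10 < 1? NO.
Since the bound 11/10 is ≥ 1, the union bound is uninformative here; it does NOT by itself certify existence.

29·p = 11/10 ≈ 1.100000; existence NOT certified by the union bound.


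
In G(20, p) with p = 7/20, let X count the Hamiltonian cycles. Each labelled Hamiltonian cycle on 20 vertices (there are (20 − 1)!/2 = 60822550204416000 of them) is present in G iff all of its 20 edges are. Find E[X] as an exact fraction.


K_20 has (20 − 1)!/2 = 60822550204416000 labelled Hamiltonian cycles.
For each such Hamiltonian cycle H, let X_H = 1 if all 20 edges of H are present in G. Then P[X_H = 1] = p^{20} = (7/20)^{20} = 79792266297612001/104857600000000000000000000.
Summing the indicators: E[X] = Σ_H E[X_H] = 60822550204416000 · p^{20} = 60822550204416000 · 79792266297612001/104857600000000000000000000 = 1184855742873690605203907421/25600000000000000000.
Numerically: E[X] ≈ 4.63e+07.

E[X] = 60822550204416000 · (7/20)^{20} = 1184855742873690605203907421/25600000000000000000 ≈ 4.63e+07.


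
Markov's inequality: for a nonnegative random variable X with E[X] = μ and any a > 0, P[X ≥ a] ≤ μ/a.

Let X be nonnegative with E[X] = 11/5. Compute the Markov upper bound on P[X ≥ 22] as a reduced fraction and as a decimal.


μ = E[X] = 11/5, a = 22.
Markov: P[X ≥ 22] ≤ μ/a = (11/5)/22 = 1/10.
Numerically: ≈ 0.10000.
(Since a = 22 > μ = 2.20000, the bound 1/10 is < 1 and informative.)

P[X ≥ 22] ≤ 1/10 ≈ 0.10000.


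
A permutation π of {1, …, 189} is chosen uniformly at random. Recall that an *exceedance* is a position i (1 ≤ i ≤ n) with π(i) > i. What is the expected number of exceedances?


Write X = Σ_{i=1}^{189} X_i, where X_i = 1_{π(i) > i}.
For each fixed i, π(i) is uniform over {1, …, 189} (marginal of a uniform permutation), so P[π(i) > i] = (n − i)/n. Summing: Σ_{i=1}^{189} (n − i)/n = (0 + 1 + … + 188)/189 = 189(189 − 1)/(2·189) = (189 − 1)/2.
Hence E[X] = Σ_{i=1}^{189} (189 − i)/189 = 94 ≈ 94.000000.

E[X] = 94 = 94.000000.


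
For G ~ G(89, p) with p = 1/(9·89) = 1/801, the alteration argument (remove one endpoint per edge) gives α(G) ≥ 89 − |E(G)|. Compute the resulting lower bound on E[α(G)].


E[|E(G)|] = C(89, 2)·p = 3916 · (1/801) = 44/9.
E[α(G)] ≥ n − E[|E(G)|] = 89 − 44/9 = 757/9.
Numerically: ≈ 84.111.
(This is only a lower bound; the true E[α(G)] may be larger.)

E[α(G)] ≥ 757/9 ≈ 84.111.


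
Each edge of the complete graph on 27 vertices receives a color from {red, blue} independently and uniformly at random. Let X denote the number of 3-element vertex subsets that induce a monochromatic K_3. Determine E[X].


Let X = Σ_S X_S over the C(27, 3) = 2925 subsets S of size 3, where X_S = 1 if the K_3 on S is monochromatic.
For a fixed S, the K_3 on S has C(3, 2) = 3 edges. P[all 3 edges red] = (1/2)^3, and likewise for blue, so P[monochromatic] = 2·(1/2)^3 = 2^{1 − 3} = 1/4.
Summing: E[X] = C(27, 3) · 2^{1 − 3} = 2925 · 1/4 = 2925/4.
Numerically: E[X] ≈ 731.25000.

E[X] = C(27,3)·2^(1−C(3,2)) = 2925/4 ≈ 731.25000.


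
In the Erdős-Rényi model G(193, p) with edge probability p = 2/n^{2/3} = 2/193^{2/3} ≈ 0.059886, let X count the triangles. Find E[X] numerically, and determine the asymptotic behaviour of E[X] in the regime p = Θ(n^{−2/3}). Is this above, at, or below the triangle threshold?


Number of potential triangles: C(193, 3) = 1179616.
Each occurs with probability p³ ≈ (0.059886)³ ≈ 2.14770866e-04.
By linearity: E[X] = C(193, 3)·p³ ≈ 1179616 · 2.14770866e-04 ≈ 253.347150.
Since α = 2/3 < 1, p = c/n^{2/3} ≫ 1/n is above the triangle threshold p ~ 1/n. Asymptotically E[X] ~ (c³/6)·n^{3(1−α)} = (2³/6)·n^{1} → ∞; triangles are abundant w.h.p.

E[X] ≈ 253.347150; in regime p = Θ(1/n^{2/3}) E[X] diverges (above the triangle threshold p ~ 1/n).


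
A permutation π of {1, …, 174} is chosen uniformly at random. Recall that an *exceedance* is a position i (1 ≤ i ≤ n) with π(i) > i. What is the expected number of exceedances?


Write X = Σ_{i=1}^{174} X_i, where X_i = 1_{π(i) > i}.
For each fixed i, π(i) is uniform over {1, …, 174} (marginal of a uniform permutation), so P[π(i) > i] = (n − i)/n. Summing: Σ_{i=1}^{174} (n − i)/n = (0 + 1 + … + 173)/174 = 174(174 − 1)/(2·174) = (174 − 1)/2.
Hence E[X] = Σ_{i=1}^{174} (174 − i)/174 = 173/2 ≈ 86.500000.

E[X] = 173/2 = 86.500000.


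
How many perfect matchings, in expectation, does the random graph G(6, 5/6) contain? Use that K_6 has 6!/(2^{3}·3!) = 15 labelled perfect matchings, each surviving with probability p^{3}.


K_6 has 6!/(2^{3}·3!) = 15 labelled perfect matchings.
For each such perfect matching H, let X_H = 1 if all 3 edges of H are present in G. Then P[X_H = 1] = p^{3} = (5/6)^{3} = 125/216.
By linearity: E[X] = Σ_H E[X_H] = 15 · p^{3} = 15 · 125/216 = 625/72.
Numerically: E[X] ≈ 8.68.

E[X] = 15 · (5/6)^{3} = 625/72 ≈ 8.68.


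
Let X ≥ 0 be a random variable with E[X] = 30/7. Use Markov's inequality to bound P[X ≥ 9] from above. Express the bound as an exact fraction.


μ = E[X] = 30/7, a = 9.
Markov: P[X ≥ 9] ≤ μ/a = (30/7)/9 = 10/21.
Numerically: ≈ 0.47619.
(Since a = 9 > μ = 4.28571, the bound 10/21 is < 1 and informative.)

P[X ≥ 9] ≤ 10/21 ≈ 0.47619.


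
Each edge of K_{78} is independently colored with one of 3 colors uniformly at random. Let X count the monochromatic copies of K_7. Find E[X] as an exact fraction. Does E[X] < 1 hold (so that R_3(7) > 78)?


E[X] = C(78, 7) · 3^{1 − 21} = 2641902120 · 3^{−20} = 2641902120/3486784401.
As a reduced fraction: E[X] = 293544680/387420489 ≈ 0.7576901.
Is E[X] < 1? YES.
Since E[X] < 1, there exists a 3-coloring of K_{78} with no monochromatic K_7; hence R_3(7) > 78.

E[X] = 293544680/387420489 ≈ 0.7576901; E[X] < 1, so R_3(7) > 78.


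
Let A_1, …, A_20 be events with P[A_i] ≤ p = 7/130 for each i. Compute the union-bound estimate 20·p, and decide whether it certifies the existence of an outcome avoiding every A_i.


Union bound: P[∪_{i=1}^{20} A_i] ≤ Σ_i P[A_i] ≤ 20·p = 20·(7/130) = 14/13.
Numerically: 14/13 ≈ 1.076923.
Is 14/13 < 1? NO.
Since the bound 14/13 is ≥ 1, the union bound is uninformative here; it does NOT by itself certify existence.

20·p = 14/13 ≈ 1.076923; existence NOT certified by the union bound.


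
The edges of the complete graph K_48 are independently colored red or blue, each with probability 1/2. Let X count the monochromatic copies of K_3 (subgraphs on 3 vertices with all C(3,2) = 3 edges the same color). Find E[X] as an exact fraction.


Let X = Σ_S X_S over the C(48, 3) = 17296 subsets S of size 3, where X_S = 1 if the K_3 on S is monochromatic.
For a fixed S, the K_3 on S has C(3, 2) = 3 edges. P[all 3 edges red] = (1/2)^3, and likewise for blue, so P[monochromatic] = 2·(1/2)^3 = 2^{1 − 3} = 1/4.
Summing: E[X] = C(48, 3) · 2^{1 − 3} = 17296 · 1/4 = 4324.
Numerically: E[X] ≈ 4324.000000.

E[X] = C(48,3)·2^(1−C(3,2)) = 4324 ≈ 4324.000000.


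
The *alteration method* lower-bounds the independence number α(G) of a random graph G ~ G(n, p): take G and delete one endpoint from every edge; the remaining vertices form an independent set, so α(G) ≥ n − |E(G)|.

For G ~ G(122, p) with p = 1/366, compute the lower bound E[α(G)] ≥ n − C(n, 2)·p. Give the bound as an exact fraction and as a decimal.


E[|E(G)|] = C(122, 2)·p = 7381 · (1/366) = 121/6.
E[α(G)] ≥ n − E[|E(G)|] = 122 − 121/6 = 611/6.
Numerically: ≈ 101.83333.
(This is only a lower bound; the true E[α(G)] may be larger.)

E[α(G)] ≥ 611/6 ≈ 101.83333.


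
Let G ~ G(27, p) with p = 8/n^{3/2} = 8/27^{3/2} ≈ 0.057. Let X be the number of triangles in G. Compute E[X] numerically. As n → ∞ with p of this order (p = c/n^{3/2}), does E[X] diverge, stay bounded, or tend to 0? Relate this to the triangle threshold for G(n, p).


Number of potential triangles: C(27, 3) = 2925.
Each occurs with probability p³ ≈ (0.057)³ ≈ 1.85410e-04.
By linearity: E[X] = C(27, 3)·p³ ≈ 2925 · 1.85410e-04 ≈ 0.542.
Since α = 3/2 > 1, p = c/n^{3/2} = o(1/n) is below the triangle threshold p ~ 1/n. Asymptotically E[X] ~ (c³/6)·n^{3(1−α)} = (8³/6)·n^{-1.5} → 0, so by Markov's inequality G has no triangles w.h.p.

E[X] ≈ 0.542; in regime p = Θ(1/n^{3/2}) E[X] tends to 0 (below the triangle threshold p ~ 1/n).


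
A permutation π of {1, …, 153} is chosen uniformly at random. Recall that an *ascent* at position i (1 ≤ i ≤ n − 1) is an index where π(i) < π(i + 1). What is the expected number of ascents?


Write X = Σ X_I over i = 1, …, 152, with X_I the indicator of one ascent.
There are 152 indicators.
For each fixed i, the pair (π(i), π(i+1)) is a uniformly random ordered pair of distinct values from {1, …, 153}; by symmetry P[π(i) < π(i+1)] = 1/2.
By linearity: E[X] = 152 · (1/2) = (153 − 1) · (1/2) = 76 ≈ 76.000000.

E[X] = 76 = 76.000000.


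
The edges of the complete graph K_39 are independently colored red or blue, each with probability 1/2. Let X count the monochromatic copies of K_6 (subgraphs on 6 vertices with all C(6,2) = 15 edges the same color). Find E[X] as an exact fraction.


Let X = Σ_S X_S over the C(39, 6) = 3262623 subsets S of size 6, where X_S = 1 if the K_6 on S is monochromatic.
For a fixed S, the K_6 on S has C(6, 2) = 15 edges. P[all 15 edges red] = (1/2)^15, and likewise for blue, so P[monochromatic] = 2·(1/2)^15 = 2^{1 − 15} = 1/16384.
By linearity: E[X] = C(39, 6) · 2^{1 − 15} = 3262623 · 1/16384 = 3262623/16384.
Numerically: E[X] ≈ 199.134705.

E[X] = C(39,6)·2^(1−C(6,2)) = 3262623/16384 ≈ 199.134705.


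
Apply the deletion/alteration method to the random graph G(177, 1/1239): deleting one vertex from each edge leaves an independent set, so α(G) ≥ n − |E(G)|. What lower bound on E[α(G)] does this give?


E[|E(G)|] = C(177, 2)·p = 15576 · (1/1239) = 88/7.
E[α(G)] ≥ n − E[|E(G)|] = 177 − 88/7 = 1151/7.
Numerically: ≈ 164.4286.
(This is only a lower bound; the true E[α(G)] may be larger.)

E[α(G)] ≥ 1151/7 ≈ 164.4286.


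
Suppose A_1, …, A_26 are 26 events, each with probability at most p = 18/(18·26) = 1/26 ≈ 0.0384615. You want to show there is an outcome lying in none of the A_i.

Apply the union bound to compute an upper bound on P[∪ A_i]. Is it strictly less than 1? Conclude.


Union bound: P[∪_{i=1}^{26} A_i] ≤ Σ_i P[A_i] ≤ 26·p = 26·(1/26) = 1.
Numerically: 1 ≈ 1.0000000.
Is 1 < 1? NO.
Since the bound 1 is ≥ 1, the union bound is uninformative here; it does NOT by itself certify existence.

26·p = 1 ≈ 1.0000000; existence NOT certified by the union bound.


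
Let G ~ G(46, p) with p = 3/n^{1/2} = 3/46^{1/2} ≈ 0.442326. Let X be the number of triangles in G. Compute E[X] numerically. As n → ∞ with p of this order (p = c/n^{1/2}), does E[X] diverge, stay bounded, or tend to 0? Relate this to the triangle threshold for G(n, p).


Number of potential triangles: C(46, 3) = 15180.
Each occurs with probability p³ ≈ (0.442326)³ ≈ 8.65420177e-02.
By linearity: E[X] = C(46, 3)·p³ ≈ 15180 · 8.65420177e-02 ≈ 1313.707829.
Since α = 1/2 < 1, p = c/n^{1/2} ≫ 1/n is above the triangle threshold p ~ 1/n. Asymptotically E[X] ~ (c³/6)·n^{3(1−α)} = (3³/6)·n^{1.5} → ∞; triangles are abundant w.h.p.

E[X] ≈ 1313.707829; in regime p = Θ(1/n^{1/2}) E[X] diverges (above the triangle threshold p ~ 1/n).


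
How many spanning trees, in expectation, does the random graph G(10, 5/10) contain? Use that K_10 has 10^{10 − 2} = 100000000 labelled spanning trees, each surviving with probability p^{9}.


K_10 has 10^{10 − 2} = 100000000 labelled spanning trees.
For each such spanning tree H, let X_H = 1 if all 9 edges of H are present in G. Then P[X_H = 1] = p^{9} = (1/2)^{9} = 1/512.
Summing the indicators: E[X] = Σ_H E[X_H] = 100000000 · p^{9} = 100000000 · 1/512 = 390625/2.
Numerically: E[X] ≈ 195312.

E[X] = 100000000 · (1/2)^{9} = 390625/2 ≈ 195312.


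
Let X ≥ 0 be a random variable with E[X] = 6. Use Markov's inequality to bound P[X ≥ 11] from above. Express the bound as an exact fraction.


μ = E[X] = 6, a = 11.
Markov: P[X ≥ 11] ≤ μ/a = (6)/11 = 6/11.
Numerically: ≈ 0.54545.
(Since a = 11 > μ = 6.00000, the bound 6/11 is < 1 and informative.)

P[X ≥ 11] ≤ 6/11 ≈ 0.54545.


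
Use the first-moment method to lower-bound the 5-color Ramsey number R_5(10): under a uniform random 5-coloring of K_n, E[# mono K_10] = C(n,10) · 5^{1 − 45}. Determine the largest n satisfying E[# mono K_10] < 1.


We need C(n, 10) · 5^{1 − 45} < 1, i.e. C(n, 10) < 5^{45 − 1} = 5684341886080801486968994140625.
Check values of n near the boundary:
  n = 5388: C(5388, 10) = 5634865093375880654852250419586; 5634865093375880654852250419586 < 5684341886080801486968994140625? YES
  n = 5389: C(5389, 10) = 5645340767466558997768874792926; 5645340767466558997768874792926 < 5684341886080801486968994140625? YES
  n = 5390: C(5390, 10) = 5655833965919099070255434039753; 5655833965919099070255434039753 < 5684341886080801486968994140625? YES
  n = 5391: C(5391, 10) = 5666344714787188828795213697883; 5666344714787188828795213697883 < 5684341886080801486968994140625? YES
  n = 5392: C(5392, 10) = 5676873040158402483252283957448; 5676873040158402483252283957448 < 5684341886080801486968994140625? YES
  n = 5393: C(5393, 10) = 5687418968154238267170642278008; 5687418968154238267170642278008 < 5684341886080801486968994140625? NO
The largest n with C(n, 10) < 5684341886080801486968994140625 is n = 5392 (where E[X] = 5676873040158402483252283957448/5684341886080801486968994140625 ≈ 0.9986861). Hence R_5(10) > 5392, i.e. R_5(10) ≥ 5393.

Largest n = 5392; hence R_5(10) > 5392.


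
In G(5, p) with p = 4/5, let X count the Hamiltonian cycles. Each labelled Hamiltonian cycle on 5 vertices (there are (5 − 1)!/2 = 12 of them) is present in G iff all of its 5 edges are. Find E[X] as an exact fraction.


K_5 has (5 − 1)!/2 = 12 labelled Hamiltonian cycles.
For each such Hamiltonian cycle H, let X_H = 1 if all 5 edges of H are present in G. Then P[X_H = 1] = p^{5} = (4/5)^{5} = 1024/3125.
Summing the indicators: E[X] = Σ_H E[X_H] = 12 · p^{5} = 12 · 1024/3125 = 12288/3125.
Numerically: E[X] ≈ 3.9322.

E[X] = 12 · (4/5)^{5} = 12288/3125 ≈ 3.9322.


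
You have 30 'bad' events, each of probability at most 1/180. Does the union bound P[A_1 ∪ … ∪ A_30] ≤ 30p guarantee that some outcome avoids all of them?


Union bound: P[∪_{i=1}^{30} A_i] ≤ Σ_i P[A_i] ≤ 30·p = 30·(1/180) = 1/6.
Numerically: 1/6 ≈ 0.166667.
Is 1/6 < 1? YES.
Since P[∪ A_i] ≤ 1/6 < 1, the complement has P[∩ A_i^c] ≥ 1 − 1/6 = 5/6 > 0, so some outcome avoids every A_i.

30·p = 1/6 ≈ 0.166667; existence CERTIFIED by the union bound.


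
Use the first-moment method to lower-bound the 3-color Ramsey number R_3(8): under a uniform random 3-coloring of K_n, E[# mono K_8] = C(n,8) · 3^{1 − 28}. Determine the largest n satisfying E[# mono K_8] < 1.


We need C(n, 8) · 3^{1 − 28} < 1, i.e. C(n, 8) < 3^{28 − 1} = 7625597484987.
Check values of n near the boundary:
  n = 155: C(155, 8) = 6876747915675; 6876747915675 < 7625597484987? YES
  n = 156: C(156, 8) = 7248464019225; 7248464019225 < 7625597484987? YES
  n = 157: C(157, 8) = 7637643295425; 7637643295425 < 7625597484987? NO
  n = 158: C(158, 8) = 8044984271181; 8044984271181 < 7625597484987? NO
  n = 159: C(159, 8) = 8471208603429; 8471208603429 < 7625597484987? NO
The largest n with C(n, 8) < 7625597484987 is n = 156 (where E[X] = 805384891025/847288609443 ≈ 0.951). Hence R_3(8) > 156, i.e. R_3(8) ≥ 157.

Largest n = 156; hence R_3(8) > 156.


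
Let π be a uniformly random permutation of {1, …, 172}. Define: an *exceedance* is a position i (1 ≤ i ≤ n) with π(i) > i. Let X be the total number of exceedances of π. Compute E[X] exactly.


Write X = Σ_{i=1}^{172} X_i, where X_i = 1_{π(i) > i}.
For each fixed i, π(i) is uniform over {1, …, 172} (marginal of a uniform permutation), so P[π(i) > i] = (n − i)/n. Summing: Σ_{i=1}^{172} (n − i)/n = (0 + 1 + … + 171)/172 = 172(172 − 1)/(2·172) = (172 − 1)/2.
Hence E[X] = Σ_{i=1}^{172} (172 − i)/172 = 171/2 ≈ 85.50000.

E[X] = 171/2 = 85.50000.


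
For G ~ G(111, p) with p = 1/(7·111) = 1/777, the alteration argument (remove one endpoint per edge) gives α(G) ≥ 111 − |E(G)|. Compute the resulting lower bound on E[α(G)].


E[|E(G)|] = C(111, 2)·p = 6105 · (1/777) = 55/7.
E[α(G)] ≥ n − E[|E(G)|] = 111 − 55/7 = 722/7.
Numerically: ≈ 103.14286.
(This is only a lower bound; the true E[α(G)] may be larger.)

E[α(G)] ≥ 722/7 ≈ 103.14286.


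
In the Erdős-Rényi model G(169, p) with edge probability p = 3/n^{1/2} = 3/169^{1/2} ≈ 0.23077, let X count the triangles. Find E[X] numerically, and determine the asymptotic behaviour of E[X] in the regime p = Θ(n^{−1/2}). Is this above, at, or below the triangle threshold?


Number of potential triangles: C(169, 3) = 790244.
Each occurs with probability p³ ≈ (0.23077)³ ≈ 1.2289486e-02.
By linearity: E[X] = C(169, 3)·p³ ≈ 790244 · 1.2289486e-02 ≈ 9711.69231.
Since α = 1/2 < 1, p = c/n^{1/2} ≫ 1/n is above the triangle threshold p ~ 1/n. Asymptotically E[X] ~ (c³/6)·n^{3(1−α)} = (3³/6)·n^{1.5} → ∞; triangles are abundant w.h.p.

E[X] ≈ 9711.69231; in regime p = Θ(1/n^{1/2}) E[X] diverges (above the triangle threshold p ~ 1/n).


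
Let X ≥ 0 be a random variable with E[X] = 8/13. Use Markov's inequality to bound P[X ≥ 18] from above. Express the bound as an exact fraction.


μ = E[X] = 8/13, a = 18.
Markov: P[X ≥ 18] ≤ μ/a = (8/13)/18 = 4/117.
Numerically: ≈ 0.0342.
(Since a = 18 > μ = 0.6154, the bound 4/117 is < 1 and informative.)

P[X ≥ 18] ≤ 4/117 ≈ 0.0342.


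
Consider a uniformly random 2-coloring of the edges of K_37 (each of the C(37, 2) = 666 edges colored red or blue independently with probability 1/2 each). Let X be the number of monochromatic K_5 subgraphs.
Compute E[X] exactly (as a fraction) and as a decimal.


Let X = Σ_S X_S over the C(37, 5) = 435897 subsets S of size 5, where X_S = 1 if the K_5 on S is monochromatic.
For a fixed S, the K_5 on S has C(5, 2) = 10 edges. P[all 10 edges red] = (1/2)^10, and likewise for blue, so P[monochromatic] = 2·(1/2)^10 = 2^{1 − 10} = 1/512.
By linearity: E[X] = C(37, 5) · 2^{1 − 10} = 435897 · 1/512 = 435897/512.
Numerically: E[X] ≈ 851.36133.

E[X] = C(37,5)·2^(1−C(5,2)) = 435897/512 ≈ 851.36133.


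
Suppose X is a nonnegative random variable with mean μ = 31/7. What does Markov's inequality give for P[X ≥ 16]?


μ = E[X] = 31/7, a = 16.
Markov: P[X ≥ 16] ≤ μ/a = (31/7)/16 = 31/112.
Numerically: ≈ 0.276786.
(Since a = 16 > μ = 4.428571, the bound 31/112 is < 1 and informative.)

P[X ≥ 16] ≤ 31/112 ≈ 0.276786.


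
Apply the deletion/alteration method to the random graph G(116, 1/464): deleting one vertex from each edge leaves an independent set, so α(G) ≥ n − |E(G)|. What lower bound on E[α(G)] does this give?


E[|E(G)|] = C(116, 2)·p = 6670 · (1/464) = 115/8.
E[α(G)] ≥ n − E[|E(G)|] = 116 − 115/8 = 813/8.
Numerically: ≈ 101.625000.
(This is only a lower bound; the true E[α(G)] may be larger.)

E[α(G)] ≥ 813/8 ≈ 101.625000.


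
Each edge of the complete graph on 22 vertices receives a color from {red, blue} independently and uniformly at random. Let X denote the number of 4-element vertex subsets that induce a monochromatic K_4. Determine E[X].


Let X = Σ_S X_S over the C(22, 4) = 7315 subsets S of size 4, where X_S = 1 if the K_4 on S is monochromatic.
For a fixed S, the K_4 on S has C(4, 2) = 6 edges. P[all 6 edges red] = (1/2)^6, and likewise for blue, so P[monochromatic] = 2·(1/2)^6 = 2^{1 − 6} = 1/32.
Summing: E[X] = C(22, 4) · 2^{1 − 6} = 7315 · 1/32 = 7315/32.
Numerically: E[X] ≈ 228.593750.

E[X] = C(22,4)·2^(1−C(4,2)) = 7315/32 ≈ 228.593750.


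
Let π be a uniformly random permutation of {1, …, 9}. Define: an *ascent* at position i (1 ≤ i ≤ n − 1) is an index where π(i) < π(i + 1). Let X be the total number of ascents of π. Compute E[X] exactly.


Write X = Σ X_I over i = 1, …, 8, with X_I the indicator of one ascent.
There are 8 indicators.
For each fixed i, the pair (π(i), π(i+1)) is a uniformly random ordered pair of distinct values from {1, …, 9}; by symmetry P[π(i) < π(i+1)] = 1/2.
By linearity: E[X] = 8 · (1/2) = (9 − 1) · (1/2) = 4 ≈ 4.00000.

E[X] = 4 = 4.00000.


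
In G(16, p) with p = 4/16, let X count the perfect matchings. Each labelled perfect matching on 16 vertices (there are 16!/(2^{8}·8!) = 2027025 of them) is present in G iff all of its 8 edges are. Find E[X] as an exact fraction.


K_16 has 16!/(2^{8}·8!) = 2027025 labelled perfect matchings.
For each such perfect matching H, let X_H = 1 if all 8 edges of H are present in G. Then P[X_H = 1] = p^{8} = (1/4)^{8} = 1/65536.
By linearity of expectation: E[X] = Σ_H E[X_H] = 2027025 · p^{8} = 2027025 · 1/65536 = 2027025/65536.
Numerically: E[X] ≈ 30.9299.

E[X] = 2027025 · (1/4)^{8} = 2027025/65536 ≈ 30.9299.


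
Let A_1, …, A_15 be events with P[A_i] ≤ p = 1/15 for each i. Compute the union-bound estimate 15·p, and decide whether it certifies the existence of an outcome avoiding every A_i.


Union bound: P[∪_{i=1}^{15} A_i] ≤ Σ_i P[A_i] ≤ 15·p = 15·(1/15) = 1.
Numerically: 1 ≈ 1.000000.
Is 1 < 1? NO.
Since the bound 1 is ≥ 1, the union bound is uninformative here; it does NOT by itself certify existence.

15·p = 1 ≈ 1.000000; existence NOT certified by the union bound.


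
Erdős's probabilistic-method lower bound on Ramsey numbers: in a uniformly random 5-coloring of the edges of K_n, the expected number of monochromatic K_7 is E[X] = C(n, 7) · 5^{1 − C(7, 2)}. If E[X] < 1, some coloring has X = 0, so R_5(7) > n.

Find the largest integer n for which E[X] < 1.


We need C(n, 7) · 5^{1 − 21} < 1, i.e. C(n, 7) < 5^{21 − 1} = 95367431640625.
Check values of n near the boundary:
  n = 334: C(334, 7) = 86359460961576; 86359460961576 < 95367431640625? YES
  n = 335: C(335, 7) = 88202498238195; 88202498238195 < 95367431640625? YES
  n = 336: C(336, 7) = 90079147136880; 90079147136880 < 95367431640625? YES
  n = 337: C(337, 7) = 91989916924632; 91989916924632 < 95367431640625? YES
  n = 338: C(338, 7) = 93935323022736; 93935323022736 < 95367431640625? YES
  n = 339: C(339, 7) = 95915887062372; 95915887062372 < 95367431640625? NO
The largest n with C(n, 7) < 95367431640625 is n = 338 (where E[X] = 93935323022736/95367431640625 ≈ 0.985). Hence R_5(7) > 338, i.e. R_5(7) ≥ 339.

Largest n = 338; hence R_5(7) > 338.


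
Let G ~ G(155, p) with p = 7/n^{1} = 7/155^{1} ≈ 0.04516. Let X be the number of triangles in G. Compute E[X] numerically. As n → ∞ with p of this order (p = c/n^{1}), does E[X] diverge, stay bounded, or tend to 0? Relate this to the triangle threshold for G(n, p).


Number of potential triangles: C(155, 3) = 608685.
Each occurs with probability p³ ≈ (0.04516)³ ≈ 9.210835e-05.
By linearity: E[X] = C(155, 3)·p³ ≈ 608685 · 9.210835e-05 ≈ 56.0650.
Here α = 1, so p = 7/n is exactly at the triangle threshold p ~ 1/n. Asymptotically E[X] → c³/6 = 7³/6 = 343/6 ≈ 57.1667, a bounded constant. In this regime the triangle count is asymptotically Poisson(c³/6).

E[X] ≈ 56.0650; in regime p = Θ(1/n^{1}) E[X] stays bounded (at the triangle threshold p ~ 1/n).


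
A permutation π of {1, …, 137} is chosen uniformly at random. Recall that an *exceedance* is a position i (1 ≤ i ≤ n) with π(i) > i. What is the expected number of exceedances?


Write X = Σ_{i=1}^{137} X_i, where X_i = 1_{π(i) > i}.
For each fixed i, π(i) is uniform over {1, …, 137} (marginal of a uniform permutation), so P[π(i) > i] = (n − i)/n. Summing: Σ_{i=1}^{137} (n − i)/n = (0 + 1 + … + 136)/137 = 137(137 − 1)/(2·137) = (137 − 1)/2.
Hence E[X] = Σ_{i=1}^{137} (137 − i)/137 = 68 ≈ 68.0000.

E[X] = 68 = 68.0000.


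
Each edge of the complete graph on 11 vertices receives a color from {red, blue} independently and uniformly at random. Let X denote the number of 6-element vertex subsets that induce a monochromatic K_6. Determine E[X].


Let X = Σ_S X_S over the C(11, 6) = 462 subsets S of size 6, where X_S = 1 if the K_6 on S is monochromatic.
For a fixed S, the K_6 on S has C(6, 2) = 15 edges. P[all 15 edges red] = (1/2)^15, and likewise for blue, so P[monochromatic] = 2·(1/2)^15 = 2^{1 − 15} = 1/16384.
Summing: E[X] = C(11, 6) · 2^{1 − 15} = 462 · 1/16384 = 231/8192.
Numerically: E[X] ≈ 0.028198.

E[X] = C(11,6)·2^(1−C(6,2)) = 231/8192 ≈ 0.028198.


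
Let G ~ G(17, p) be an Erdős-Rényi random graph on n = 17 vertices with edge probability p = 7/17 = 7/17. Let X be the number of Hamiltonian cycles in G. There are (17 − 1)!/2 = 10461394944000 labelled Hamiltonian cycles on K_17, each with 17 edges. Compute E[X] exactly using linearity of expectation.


K_17 has (17 − 1)!/2 = 10461394944000 labelled Hamiltonian cycles.
For each such Hamiltonian cycle H, let X_H = 1 if all 17 edges of H are present in G. Then P[X_H = 1] = p^{17} = (7/17)^{17} = 232630513987207/827240261886336764177.
Summing the indicators: E[X] = Σ_H E[X_H] = 10461394944000 · p^{17} = 10461394944000 · 232630513987207/827240261886336764177 = 2433639682845888590481408000/827240261886336764177.
Numerically: E[X] ≈ 2.9419e+06.

E[X] = 10461394944000 · (7/17)^{17} = 2433639682845888590481408000/827240261886336764177 ≈ 2.9419e+06.


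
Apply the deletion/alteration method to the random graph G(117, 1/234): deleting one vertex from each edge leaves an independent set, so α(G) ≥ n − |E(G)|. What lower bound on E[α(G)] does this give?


E[|E(G)|] = C(117, 2)·p = 6786 · (1/234) = 29.
E[α(G)] ≥ n − E[|E(G)|] = 117 − 29 = 88.
Numerically: ≈ 88.00000.
(This is only a lower bound; the true E[α(G)] may be larger.)

E[α(G)] ≥ 88 ≈ 88.00000.


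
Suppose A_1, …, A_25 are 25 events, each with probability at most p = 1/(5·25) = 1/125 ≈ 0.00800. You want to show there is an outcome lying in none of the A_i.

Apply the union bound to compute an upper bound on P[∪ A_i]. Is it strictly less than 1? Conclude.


Union bound: P[∪_{i=1}^{25} A_i] ≤ Σ_i P[A_i] ≤ 25·p = 25·(1/125) = 1/5.
Numerically: 1/5 ≈ 0.20000.
Is 1/5 < 1? YES.
Since P[∪ A_i] ≤ 1/5 < 1, the complement has P[∩ A_i^c] ≥ 1 − 1/5 = 4/5 > 0, so some outcome avoids every A_i.

25·p = 1/5 ≈ 0.20000; existence CERTIFIED by the union bound.


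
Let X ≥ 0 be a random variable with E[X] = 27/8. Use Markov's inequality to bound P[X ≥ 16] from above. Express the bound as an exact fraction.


μ = E[X] = 27/8, a = 16.
Markov: P[X ≥ 16] ≤ μ/a = (27/8)/16 = 27/128.
Numerically: ≈ 0.210938.
(Since a = 16 > μ = 3.375000, the bound 27/128 is < 1 and informative.)

P[X ≥ 16] ≤ 27/128 ≈ 0.210938.


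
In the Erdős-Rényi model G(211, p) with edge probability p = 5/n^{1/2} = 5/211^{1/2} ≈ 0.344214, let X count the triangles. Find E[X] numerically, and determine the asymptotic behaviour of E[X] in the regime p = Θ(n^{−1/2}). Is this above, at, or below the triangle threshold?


Number of potential triangles: C(211, 3) = 1543465.
Each occurs with probability p³ ≈ (0.344214)³ ≈ 4.07836724e-02.
By linearity: E[X] = C(211, 3)·p³ ≈ 1543465 · 4.07836724e-02 ≈ 62948.170986.
Since α = 1/2 < 1, p = c/n^{1/2} ≫ 1/n is above the triangle threshold p ~ 1/n. Asymptotically E[X] ~ (c³/6)·n^{3(1−α)} = (5³/6)·n^{1.5} → ∞; triangles are abundant w.h.p.

E[X] ≈ 62948.170986; in regime p = Θ(1/n^{1/2}) E[X] diverges (above the triangle threshold p ~ 1/n).


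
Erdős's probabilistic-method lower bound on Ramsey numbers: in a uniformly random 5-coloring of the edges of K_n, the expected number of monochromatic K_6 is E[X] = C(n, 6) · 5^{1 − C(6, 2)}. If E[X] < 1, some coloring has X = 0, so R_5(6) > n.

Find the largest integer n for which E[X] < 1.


We need C(n, 6) · 5^{1 − 15} < 1, i.e. C(n, 6) < 5^{15 − 1} = 6103515625.
Check values of n near the boundary:
  n = 128: C(128, 6) = 5423611200; 5423611200 < 6103515625? YES
  n = 129: C(129, 6) = 5688177600; 5688177600 < 6103515625? YES
  n = 130: C(130, 6) = 5963412000; 5963412000 < 6103515625? YES
  n = 131: C(131, 6) = 6249655776; 6249655776 < 6103515625? NO
  n = 132: C(132, 6) = 6547258432; 6547258432 < 6103515625? NO
  n = 133: C(133, 6) = 6856577728; 6856577728 < 6103515625? NO
The largest n with C(n, 6) < 6103515625 is n = 130 (where E[X] = 47707296/48828125 ≈ 0.9770454). Hence R_5(6) > 130, i.e. R_5(6) ≥ 131.

Largest n = 130; hence R_5(6) > 130.


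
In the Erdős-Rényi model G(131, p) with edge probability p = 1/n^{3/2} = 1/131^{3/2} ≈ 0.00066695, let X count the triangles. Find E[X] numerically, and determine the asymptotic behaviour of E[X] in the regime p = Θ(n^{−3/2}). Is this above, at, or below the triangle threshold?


Number of potential triangles: C(131, 3) = 366145.
Each occurs with probability p³ ≈ (0.00066695)³ ≈ 2.9667378e-10.
By linearity: E[X] = C(131, 3)·p³ ≈ 366145 · 2.9667378e-10 ≈ 0.00011.
Since α = 3/2 > 1, p = c/n^{3/2} = o(1/n) is below the triangle threshold p ~ 1/n. Asymptotically E[X] ~ (c³/6)·n^{3(1−α)} = (1³/6)·n^{-1.5} → 0, so by Markov's inequality G has no triangles w.h.p.

E[X] ≈ 0.00011; in regime p = Θ(1/n^{3/2}) E[X] tends to 0 (below the triangle threshold p ~ 1/n).


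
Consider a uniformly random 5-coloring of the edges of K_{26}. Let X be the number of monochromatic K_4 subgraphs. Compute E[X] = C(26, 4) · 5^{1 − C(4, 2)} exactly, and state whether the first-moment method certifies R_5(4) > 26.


E[X] = C(26, 4) · 5^{1 − 6} = 14950 · 5^{−5} = 14950/3125.
As a reduced fraction: E[X] = 598/125 ≈ 4.7840000.
Is E[X] < 1? NO.
Since E[X] ≥ 1, the first-moment bound is inconclusive at n = 26; it does NOT by itself certify R_5(4) > 26.

E[X] = 598/125 ≈ 4.7840000; E[X] ≥ 1; first-moment method inconclusive here.


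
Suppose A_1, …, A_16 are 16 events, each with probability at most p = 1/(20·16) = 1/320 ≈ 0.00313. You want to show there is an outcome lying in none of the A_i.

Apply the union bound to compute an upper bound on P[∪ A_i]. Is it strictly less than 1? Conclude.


Union bound: P[∪_{i=1}^{16} A_i] ≤ Σ_i P[A_i] ≤ 16·p = 16·(1/320) = 1/20.
Numerically: 1/20 ≈ 0.05000.
Is 1/20 < 1? YES.
Since P[∪ A_i] ≤ 1/20 < 1, the complement has P[∩ A_i^c] ≥ 1 − 1/20 = 19/20 > 0, so some outcome avoids every A_i.

16·p = 1/20 ≈ 0.05000; existence CERTIFIED by the union bound.


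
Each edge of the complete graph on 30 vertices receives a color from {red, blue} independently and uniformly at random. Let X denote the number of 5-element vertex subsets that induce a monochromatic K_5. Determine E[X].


Let X = Σ_S X_S over the C(30, 5) = 142506 subsets S of size 5, where X_S = 1 if the K_5 on S is monochromatic.
For a fixed S, the K_5 on S has C(5, 2) = 10 edges. P[all 10 edges red] = (1/2)^10, and likewise for blue, so P[monochromatic] = 2·(1/2)^10 = 2^{1 − 10} = 1/512.
Summing: E[X] = C(30, 5) · 2^{1 − 10} = 142506 · 1/512 = 71253/256.
Numerically: E[X] ≈ 278.3320.

E[X] = C(30,5)·2^(1−C(5,2)) = 71253/256 ≈ 278.3320.


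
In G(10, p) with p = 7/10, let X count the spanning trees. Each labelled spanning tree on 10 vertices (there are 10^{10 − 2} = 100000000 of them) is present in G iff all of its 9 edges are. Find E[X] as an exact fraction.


K_10 has 10^{10 − 2} = 100000000 labelled spanning trees.
For each such spanning tree H, let X_H = 1 if all 9 edges of H are present in G. Then P[X_H = 1] = p^{9} = (7/10)^{9} = 40353607/1000000000.
By linearity of expectation: E[X] = Σ_H E[X_H] = 100000000 · p^{9} = 100000000 · 40353607/1000000000 = 40353607/10.
Numerically: E[X] ≈ 4.0354e+06.

E[X] = 100000000 · (7/10)^{9} = 40353607/10 ≈ 4.0354e+06.


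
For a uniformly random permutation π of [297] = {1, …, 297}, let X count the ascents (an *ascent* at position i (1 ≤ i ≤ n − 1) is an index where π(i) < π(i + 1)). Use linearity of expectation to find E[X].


Write X = Σ X_I over i = 1, …, 296, with X_I the indicator of one ascent.
There are 296 indicators.
For each fixed i, the pair (π(i), π(i+1)) is a uniformly random ordered pair of distinct values from {1, …, 297}; by symmetry P[π(i) < π(i+1)] = 1/2.
By linearity: E[X] = 296 · (1/2) = (297 − 1) · (1/2) = 148 ≈ 148.000000.

E[X] = 148 = 148.000000.


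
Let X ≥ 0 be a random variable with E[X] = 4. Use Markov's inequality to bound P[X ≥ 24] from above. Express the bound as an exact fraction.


μ = E[X] = 4, a = 24.
Markov: P[X ≥ 24] ≤ μ/a = (4)/24 = 1/6.
Numerically: ≈ 0.167.
(Since a = 24 > μ = 4.000, the bound 1/6 is < 1 and informative.)

P[X ≥ 24] ≤ 1/6 ≈ 0.167.


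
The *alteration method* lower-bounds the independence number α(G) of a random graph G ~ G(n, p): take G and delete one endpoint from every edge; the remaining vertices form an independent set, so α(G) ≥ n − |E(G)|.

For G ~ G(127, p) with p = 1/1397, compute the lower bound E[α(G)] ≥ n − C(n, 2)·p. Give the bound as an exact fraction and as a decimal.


E[|E(G)|] = C(127, 2)·p = 8001 · (1/1397) = 63/11.
E[α(G)] ≥ n − E[|E(G)|] = 127 − 63/11 = 1334/11.
Numerically: ≈ 121.272727.
(This is only a lower bound; the true E[α(G)] may be larger.)

E[α(G)] ≥ 1334/11 ≈ 121.272727.


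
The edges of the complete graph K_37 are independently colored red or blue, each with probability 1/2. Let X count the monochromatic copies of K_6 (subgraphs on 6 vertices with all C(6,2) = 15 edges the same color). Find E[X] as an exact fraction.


Let X = Σ_S X_S over the C(37, 6) = 2324784 subsets S of size 6, where X_S = 1 if the K_6 on S is monochromatic.
For a fixed S, the K_6 on S has C(6, 2) = 15 edges. P[all 15 edges red] = (1/2)^15, and likewise for blue, so P[monochromatic] = 2·(1/2)^15 = 2^{1 − 15} = 1/16384.
By linearity: E[X] = C(37, 6) · 2^{1 − 15} = 2324784 · 1/16384 = 145299/1024.
Numerically: E[X] ≈ 141.89355.

E[X] = C(37,6)·2^(1−C(6,2)) = 145299/1024 ≈ 141.89355.


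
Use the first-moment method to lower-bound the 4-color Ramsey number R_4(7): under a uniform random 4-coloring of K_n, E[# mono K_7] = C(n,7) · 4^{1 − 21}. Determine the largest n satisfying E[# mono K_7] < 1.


We need C(n, 7) · 4^{1 − 21} < 1, i.e. C(n, 7) < 4^{21 − 1} = 1099511627776.
Check values of n near the boundary:
  n = 175: C(175, 7) = 883208107275; 883208107275 < 1099511627776? YES
  n = 176: C(176, 7) = 919790691600; 919790691600 < 1099511627776? YES
  n = 177: C(177, 7) = 957664425960; 957664425960 < 1099511627776? YES
  n = 178: C(178, 7) = 996867063280; 996867063280 < 1099511627776? YES
  n = 179: C(179, 7) = 1037437234460; 1037437234460 < 1099511627776? YES
  n = 180: C(180, 7) = 1079414463600; 1079414463600 < 1099511627776? YES
  n = 181: C(181, 7) = 1122839183400; 1122839183400 < 1099511627776? NO
  n = 182: C(182, 7) = 1167752750736; 1167752750736 < 1099511627776? NO
The largest n with C(n, 7) < 1099511627776 is n = 180 (where E[X] = 67463403975/68719476736 ≈ 0.982). Hence R_4(7) > 180, i.e. R_4(7) ≥ 181.

Largest n = 180; hence R_4(7) > 180.


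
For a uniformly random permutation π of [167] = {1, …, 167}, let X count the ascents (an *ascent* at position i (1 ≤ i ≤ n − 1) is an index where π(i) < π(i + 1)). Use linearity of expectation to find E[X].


Write X = Σ X_I over i = 1, …, 166, with X_I the indicator of one ascent.
There are 166 indicators.
For each fixed i, the pair (π(i), π(i+1)) is a uniformly random ordered pair of distinct values from {1, …, 167}; by symmetry P[π(i) < π(i+1)] = 1/2.
By linearity: E[X] = 166 · (1/2) = (167 − 1) · (1/2) = 83 ≈ 83.0000.

E[X] = 83 = 83.0000.


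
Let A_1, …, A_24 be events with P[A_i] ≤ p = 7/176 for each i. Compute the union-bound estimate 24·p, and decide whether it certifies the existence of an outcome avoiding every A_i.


Union bound: P[∪_{i=1}^{24} A_i] ≤ Σ_i P[A_i] ≤ 24·p = 24·(7/176) = 21/22.
Numerically: 21/22 ≈ 0.95455.
Is 21/22 < 1? YES.
Since P[∪ A_i] ≤ 21/22 < 1, the complement has P[∩ A_i^c] ≥ 1 − 21/22 = 1/22 > 0, so some outcome avoids every A_i.

24·p = 21/22 ≈ 0.95455; existence CERTIFIED by the union bound.


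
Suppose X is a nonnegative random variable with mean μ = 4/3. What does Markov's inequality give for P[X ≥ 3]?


μ = E[X] = 4/3, a = 3.
Markov: P[X ≥ 3] ≤ μ/a = (4/3)/3 = 4/9.
Numerically: ≈ 0.444444.
(Since a = 3 > μ = 1.333333, the bound 4/9 is < 1 and informative.)

P[X ≥ 3] ≤ 4/9 ≈ 0.444444.


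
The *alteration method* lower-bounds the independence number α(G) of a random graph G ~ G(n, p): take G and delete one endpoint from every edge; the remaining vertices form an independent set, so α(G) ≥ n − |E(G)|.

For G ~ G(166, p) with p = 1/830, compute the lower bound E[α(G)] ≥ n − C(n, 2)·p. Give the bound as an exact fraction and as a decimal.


E[|E(G)|] = C(166, 2)·p = 13695 · (1/830) = 33/2.
E[α(G)] ≥ n − E[|E(G)|] = 166 − 33/2 = 299/2.
Numerically: ≈ 149.50000.
(This is only a lower bound; the true E[α(G)] may be larger.)

E[α(G)] ≥ 299/2 ≈ 149.50000.


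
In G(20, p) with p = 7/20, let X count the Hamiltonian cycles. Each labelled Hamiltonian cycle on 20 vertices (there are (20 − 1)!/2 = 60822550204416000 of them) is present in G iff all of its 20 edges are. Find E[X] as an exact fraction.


K_20 has (20 − 1)!/2 = 60822550204416000 labelled Hamiltonian cycles.
For each such Hamiltonian cycle H, let X_H = 1 if all 20 edges of H are present in G. Then P[X_H = 1] = p^{20} = (7/20)^{20} = 79792266297612001/104857600000000000000000000.
By linearity of expectation: E[X] = Σ_H E[X_H] = 60822550204416000 · p^{20} = 60822550204416000 · 79792266297612001/104857600000000000000000000 = 1184855742873690605203907421/25600000000000000000.
Numerically: E[X] ≈ 4.6283e+07.

E[X] = 60822550204416000 · (7/20)^{20} = 1184855742873690605203907421/25600000000000000000 ≈ 4.6283e+07.


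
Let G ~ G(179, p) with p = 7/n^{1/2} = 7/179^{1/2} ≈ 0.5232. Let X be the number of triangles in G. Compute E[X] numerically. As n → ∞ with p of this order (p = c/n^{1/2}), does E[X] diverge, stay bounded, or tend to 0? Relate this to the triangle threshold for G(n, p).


Number of potential triangles: C(179, 3) = 939929.
Each occurs with probability p³ ≈ (0.5232)³ ≈ 1.432236e-01.
By linearity: E[X] = C(179, 3)·p³ ≈ 939929 · 1.432236e-01 ≈ 134620.0114.
Since α = 1/2 < 1, p = c/n^{1/2} ≫ 1/n is above the triangle threshold p ~ 1/n. Asymptotically E[X] ~ (c³/6)·n^{3(1−α)} = (7³/6)·n^{1.5} → ∞; triangles are abundant w.h.p.

E[X] ≈ 134620.0114; in regime p = Θ(1/n^{1/2}) E[X] diverges (above the triangle threshold p ~ 1/n).
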